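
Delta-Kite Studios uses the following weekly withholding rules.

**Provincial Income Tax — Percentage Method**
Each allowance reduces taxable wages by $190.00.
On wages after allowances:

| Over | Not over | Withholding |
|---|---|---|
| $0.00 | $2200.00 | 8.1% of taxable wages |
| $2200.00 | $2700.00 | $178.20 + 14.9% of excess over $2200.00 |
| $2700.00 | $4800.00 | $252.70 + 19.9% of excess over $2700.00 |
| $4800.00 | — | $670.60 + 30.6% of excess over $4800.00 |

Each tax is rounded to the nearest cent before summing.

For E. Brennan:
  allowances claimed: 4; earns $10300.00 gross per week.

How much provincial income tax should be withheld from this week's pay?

Provincial Income Tax: taxable = $10300.00 − 4×$190.00 = $9540.00
  $670.60 + 30.6% × ($9540.00 − $4800.00) = $670.60 + 30.6% × $4740.00 = $2121.04

$2121.04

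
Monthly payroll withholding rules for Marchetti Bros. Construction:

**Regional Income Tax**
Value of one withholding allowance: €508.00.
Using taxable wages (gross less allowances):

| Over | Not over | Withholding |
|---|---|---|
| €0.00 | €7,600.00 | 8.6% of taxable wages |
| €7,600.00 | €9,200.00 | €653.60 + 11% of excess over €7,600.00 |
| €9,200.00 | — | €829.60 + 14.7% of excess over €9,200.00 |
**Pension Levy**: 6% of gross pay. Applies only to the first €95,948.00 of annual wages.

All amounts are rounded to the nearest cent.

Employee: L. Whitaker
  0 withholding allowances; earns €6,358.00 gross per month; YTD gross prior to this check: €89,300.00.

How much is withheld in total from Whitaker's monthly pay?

€928.27

Regional Income Tax: taxable = €6,358.00
  8.6% × €6,358.00 = €546.79
Pension Levy: 6% × €6,358.00 = €381.48
Total: €546.79 + €381.48 = €928.27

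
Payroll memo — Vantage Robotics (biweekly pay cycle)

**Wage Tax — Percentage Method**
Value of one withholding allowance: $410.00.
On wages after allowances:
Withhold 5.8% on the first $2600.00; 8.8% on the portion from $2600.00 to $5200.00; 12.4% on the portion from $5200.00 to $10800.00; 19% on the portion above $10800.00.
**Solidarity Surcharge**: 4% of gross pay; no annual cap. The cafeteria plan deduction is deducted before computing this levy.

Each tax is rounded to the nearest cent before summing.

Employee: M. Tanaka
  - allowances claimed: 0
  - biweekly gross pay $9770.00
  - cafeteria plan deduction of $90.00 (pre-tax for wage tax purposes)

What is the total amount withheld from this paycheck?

$1322.32

Wage Tax: taxable = $9770.00 − $90.00 = $9680.00
  $379.60 + 12.4% × ($9680.00 − $5200.00) = $379.60 + 12.4% × $4480.00 = $935.12
Solidarity Surcharge: 4% × $9680.00 = $387.20
Total: $935.12 + $387.20 = $1322.32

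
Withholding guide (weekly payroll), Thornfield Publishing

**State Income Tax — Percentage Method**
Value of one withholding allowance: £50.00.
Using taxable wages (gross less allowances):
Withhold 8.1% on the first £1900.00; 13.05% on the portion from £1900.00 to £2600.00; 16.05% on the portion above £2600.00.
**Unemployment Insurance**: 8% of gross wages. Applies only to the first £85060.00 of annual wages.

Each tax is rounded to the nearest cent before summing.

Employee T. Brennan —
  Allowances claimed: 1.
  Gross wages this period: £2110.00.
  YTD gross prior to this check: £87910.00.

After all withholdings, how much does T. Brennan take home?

State Income Tax: taxable = £2110.00 − 1×£50.00 = £2060.00
  £153.90 + 13.05% × (£2060.00 − £1900.00) = £153.90 + 13.05% × £160.00 = £174.78
Unemployment Insurance: YTD £87910.00 ≥ cap £85060.00 → £0.00
Total withheld: £174.78 + £0.00 = £174.78
Net pay: £2110.00 − £174.78 = £1935.22

£1935.22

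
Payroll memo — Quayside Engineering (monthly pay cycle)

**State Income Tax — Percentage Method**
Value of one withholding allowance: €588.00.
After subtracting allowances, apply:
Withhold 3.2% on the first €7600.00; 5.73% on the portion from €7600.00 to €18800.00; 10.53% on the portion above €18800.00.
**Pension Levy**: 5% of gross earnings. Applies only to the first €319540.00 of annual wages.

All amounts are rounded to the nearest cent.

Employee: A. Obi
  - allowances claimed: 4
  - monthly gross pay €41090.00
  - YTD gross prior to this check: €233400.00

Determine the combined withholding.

State Income Tax: taxable = €41090.00 − 4×€588.00 = €38738.00
  €884.96 + 10.53% × (€38738.00 − €18800.00) = €884.96 + 10.53% × €19938.00 = €2984.43
Pension Levy: 5% × €41090.00 = €2054.50
Total: €2984.43 + €2054.50 = €5038.93

€5038.93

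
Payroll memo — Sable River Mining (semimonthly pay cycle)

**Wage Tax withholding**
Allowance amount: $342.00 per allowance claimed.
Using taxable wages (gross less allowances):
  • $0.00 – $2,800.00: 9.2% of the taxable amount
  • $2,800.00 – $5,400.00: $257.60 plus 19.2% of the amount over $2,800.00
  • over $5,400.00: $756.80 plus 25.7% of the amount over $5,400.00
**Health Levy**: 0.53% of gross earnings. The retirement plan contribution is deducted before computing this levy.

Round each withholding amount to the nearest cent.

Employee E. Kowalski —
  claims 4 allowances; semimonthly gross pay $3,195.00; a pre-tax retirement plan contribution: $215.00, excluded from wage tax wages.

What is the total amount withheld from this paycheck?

Wage Tax: taxable = $3,195.00 − $215.00 − 4×$342.00 = $1,612.00
  9.2% × $1,612.00 = $148.30
Health Levy: 0.53% × $2,980.00 = $15.79
Total: $148.30 + $15.79 = $164.09

$164.09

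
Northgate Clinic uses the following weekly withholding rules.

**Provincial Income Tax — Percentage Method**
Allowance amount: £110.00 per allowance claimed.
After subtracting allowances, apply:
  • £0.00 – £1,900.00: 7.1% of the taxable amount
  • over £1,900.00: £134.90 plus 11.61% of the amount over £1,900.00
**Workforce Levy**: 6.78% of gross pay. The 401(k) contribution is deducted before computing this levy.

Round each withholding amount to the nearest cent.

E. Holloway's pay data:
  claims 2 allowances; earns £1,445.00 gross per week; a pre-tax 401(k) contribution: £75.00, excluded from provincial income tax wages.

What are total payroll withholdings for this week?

Provincial Income Tax: taxable = £1,445.00 − £75.00 − 2×£110.00 = £1,150.00
  7.1% × £1,150.00 = £81.65
Workforce Levy: 6.78% × £1,370.00 = £92.89
Total: £81.65 + £92.89 = £174.54

£174.54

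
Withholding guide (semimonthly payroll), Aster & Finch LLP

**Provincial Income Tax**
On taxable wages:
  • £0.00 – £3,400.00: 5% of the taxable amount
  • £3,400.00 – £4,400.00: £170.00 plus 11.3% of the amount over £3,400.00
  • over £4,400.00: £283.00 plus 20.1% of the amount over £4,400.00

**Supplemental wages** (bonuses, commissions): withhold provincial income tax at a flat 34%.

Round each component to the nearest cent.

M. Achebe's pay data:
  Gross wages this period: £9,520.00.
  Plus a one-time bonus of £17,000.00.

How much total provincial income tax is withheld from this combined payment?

Provincial Income Tax: taxable = £9,520.00
  £283.00 + 20.1% × (£9,520.00 − £4,400.00) = £283.00 + 20.1% × £5,120.00 = £1,312.12
Supplemental (34% flat on bonus): 34% × £17,000.00 = £5,780.00
Total provincial income tax: £1,312.12 + £5,780.00 = £7,092.12

£7,092.12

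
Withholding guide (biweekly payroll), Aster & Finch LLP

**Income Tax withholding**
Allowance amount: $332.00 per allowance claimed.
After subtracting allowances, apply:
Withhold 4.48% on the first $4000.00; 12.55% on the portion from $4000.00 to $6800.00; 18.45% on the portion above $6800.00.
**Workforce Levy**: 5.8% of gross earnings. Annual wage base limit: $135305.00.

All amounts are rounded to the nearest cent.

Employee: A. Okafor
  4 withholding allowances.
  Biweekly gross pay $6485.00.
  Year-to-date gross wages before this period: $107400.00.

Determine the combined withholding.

$700.53

Income Tax: taxable = $6485.00 − 4×$332.00 = $5157.00
  $179.20 + 12.55% × ($5157.00 − $4000.00) = $179.20 + 12.55% × $1157.00 = $324.40
Workforce Levy: 5.8% × $6485.00 = $376.13
Total: $324.40 + $376.13 = $700.53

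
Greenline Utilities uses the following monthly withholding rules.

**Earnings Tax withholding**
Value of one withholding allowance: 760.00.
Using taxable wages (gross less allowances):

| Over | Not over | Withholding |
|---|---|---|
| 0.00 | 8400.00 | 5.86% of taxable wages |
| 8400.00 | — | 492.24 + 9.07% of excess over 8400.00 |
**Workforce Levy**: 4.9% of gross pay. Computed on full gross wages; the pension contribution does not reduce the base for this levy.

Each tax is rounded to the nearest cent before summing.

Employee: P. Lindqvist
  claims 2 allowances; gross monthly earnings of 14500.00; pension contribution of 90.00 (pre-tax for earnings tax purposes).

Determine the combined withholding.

1609.98

Earnings Tax: taxable = 14500.00 − 90.00 − 2×760.00 = 12890.00
  492.24 + 9.07% × (12890.00 − 8400.00) = 492.24 + 9.07% × 4490.00 = 899.48
Workforce Levy: 4.9% × 14500.00 = 710.50
Total: 899.48 + 710.50 = 1609.98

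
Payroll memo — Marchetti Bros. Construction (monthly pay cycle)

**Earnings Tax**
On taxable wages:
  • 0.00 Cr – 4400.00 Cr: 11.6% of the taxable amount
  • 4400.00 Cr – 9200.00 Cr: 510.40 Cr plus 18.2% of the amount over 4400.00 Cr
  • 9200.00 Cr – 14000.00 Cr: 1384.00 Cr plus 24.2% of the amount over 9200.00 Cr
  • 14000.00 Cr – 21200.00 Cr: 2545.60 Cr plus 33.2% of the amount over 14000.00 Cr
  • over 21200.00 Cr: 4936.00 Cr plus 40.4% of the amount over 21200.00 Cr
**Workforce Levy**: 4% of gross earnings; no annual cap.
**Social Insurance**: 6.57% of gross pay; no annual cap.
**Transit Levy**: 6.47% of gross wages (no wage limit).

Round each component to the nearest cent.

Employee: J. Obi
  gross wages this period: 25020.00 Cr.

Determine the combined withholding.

Earnings Tax: taxable = 25020.00 Cr
  4936.00 Cr + 40.4% × (25020.00 Cr − 21200.00 Cr) = 4936.00 Cr + 40.4% × 3820.00 Cr = 6479.28 Cr
Workforce Levy: 4% × 25020.00 Cr = 1000.80 Cr
Social Insurance: 6.57% × 25020.00 Cr = 1643.81 Cr
Transit Levy: 6.47% × 25020.00 Cr = 1618.79 Cr
Total: 6479.28 Cr + 1000.80 Cr + 1643.81 Cr + 1618.79 Cr = 10742.68 Cr

10742.68 Cr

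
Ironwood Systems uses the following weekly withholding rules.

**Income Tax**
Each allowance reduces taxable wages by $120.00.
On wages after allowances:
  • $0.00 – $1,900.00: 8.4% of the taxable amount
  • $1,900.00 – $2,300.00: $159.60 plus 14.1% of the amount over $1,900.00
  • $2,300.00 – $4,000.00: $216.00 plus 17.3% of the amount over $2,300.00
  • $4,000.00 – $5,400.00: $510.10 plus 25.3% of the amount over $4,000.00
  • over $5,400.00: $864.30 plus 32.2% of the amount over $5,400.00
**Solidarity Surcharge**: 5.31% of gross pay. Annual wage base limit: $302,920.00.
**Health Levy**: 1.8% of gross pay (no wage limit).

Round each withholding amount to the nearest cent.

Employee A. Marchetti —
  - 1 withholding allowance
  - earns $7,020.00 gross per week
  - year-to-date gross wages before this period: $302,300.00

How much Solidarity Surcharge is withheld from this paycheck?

Solidarity Surcharge: cap $302,920.00 − YTD $302,300.00 = $620.00 subject; 5.31% × $620.00 = $32.92

$32.92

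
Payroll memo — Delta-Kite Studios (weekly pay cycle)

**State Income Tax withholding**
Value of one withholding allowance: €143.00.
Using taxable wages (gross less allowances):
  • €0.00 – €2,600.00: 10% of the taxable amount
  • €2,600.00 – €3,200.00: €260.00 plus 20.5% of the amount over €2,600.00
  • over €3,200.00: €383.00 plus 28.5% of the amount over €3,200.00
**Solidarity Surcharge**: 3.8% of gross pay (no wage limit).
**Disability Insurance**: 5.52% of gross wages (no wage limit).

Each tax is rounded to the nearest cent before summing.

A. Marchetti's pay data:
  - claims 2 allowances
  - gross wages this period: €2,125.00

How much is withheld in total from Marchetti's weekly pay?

€381.95

State Income Tax: taxable = €2,125.00 − 2×€143.00 = €1,839.00
  10% × €1,839.00 = €183.90
Solidarity Surcharge: 3.8% × €2,125.00 = €80.75
Disability Insurance: 5.52% × €2,125.00 = €117.30
Total: €183.90 + €80.75 + €117.30 = €381.95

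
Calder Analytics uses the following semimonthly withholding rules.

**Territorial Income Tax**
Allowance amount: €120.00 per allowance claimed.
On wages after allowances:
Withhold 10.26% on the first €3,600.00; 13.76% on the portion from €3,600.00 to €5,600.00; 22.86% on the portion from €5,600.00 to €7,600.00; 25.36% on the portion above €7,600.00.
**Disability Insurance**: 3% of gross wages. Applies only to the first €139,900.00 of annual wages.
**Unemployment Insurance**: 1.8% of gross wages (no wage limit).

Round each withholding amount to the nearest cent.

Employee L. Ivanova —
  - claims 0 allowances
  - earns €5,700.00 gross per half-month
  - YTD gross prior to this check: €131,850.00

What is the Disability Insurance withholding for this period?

€171.00

Disability Insurance: 3% × €5,700.00 = €171.00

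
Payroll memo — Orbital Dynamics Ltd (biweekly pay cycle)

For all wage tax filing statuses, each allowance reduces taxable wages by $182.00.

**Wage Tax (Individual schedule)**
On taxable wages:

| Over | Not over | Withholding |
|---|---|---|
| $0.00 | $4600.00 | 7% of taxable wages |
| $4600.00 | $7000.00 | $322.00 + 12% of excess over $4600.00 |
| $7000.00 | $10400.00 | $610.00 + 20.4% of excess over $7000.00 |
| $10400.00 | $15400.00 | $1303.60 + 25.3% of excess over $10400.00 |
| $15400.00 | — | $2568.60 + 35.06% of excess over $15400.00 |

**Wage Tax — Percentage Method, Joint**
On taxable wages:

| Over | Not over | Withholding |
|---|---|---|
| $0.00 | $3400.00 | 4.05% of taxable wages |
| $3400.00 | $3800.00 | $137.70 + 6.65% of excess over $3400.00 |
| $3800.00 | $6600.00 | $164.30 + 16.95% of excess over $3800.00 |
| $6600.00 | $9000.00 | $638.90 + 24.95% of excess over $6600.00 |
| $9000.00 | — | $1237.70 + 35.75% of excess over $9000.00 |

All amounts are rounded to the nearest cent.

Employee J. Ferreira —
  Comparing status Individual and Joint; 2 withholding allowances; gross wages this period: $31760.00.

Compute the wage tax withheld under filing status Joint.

Wage Tax (Joint): taxable = $31760.00 − 2×$182.00 = $31396.00
  $1237.70 + 35.75% × ($31396.00 − $9000.00) = $1237.70 + 35.75% × $22396.00 = $9244.27

$9244.27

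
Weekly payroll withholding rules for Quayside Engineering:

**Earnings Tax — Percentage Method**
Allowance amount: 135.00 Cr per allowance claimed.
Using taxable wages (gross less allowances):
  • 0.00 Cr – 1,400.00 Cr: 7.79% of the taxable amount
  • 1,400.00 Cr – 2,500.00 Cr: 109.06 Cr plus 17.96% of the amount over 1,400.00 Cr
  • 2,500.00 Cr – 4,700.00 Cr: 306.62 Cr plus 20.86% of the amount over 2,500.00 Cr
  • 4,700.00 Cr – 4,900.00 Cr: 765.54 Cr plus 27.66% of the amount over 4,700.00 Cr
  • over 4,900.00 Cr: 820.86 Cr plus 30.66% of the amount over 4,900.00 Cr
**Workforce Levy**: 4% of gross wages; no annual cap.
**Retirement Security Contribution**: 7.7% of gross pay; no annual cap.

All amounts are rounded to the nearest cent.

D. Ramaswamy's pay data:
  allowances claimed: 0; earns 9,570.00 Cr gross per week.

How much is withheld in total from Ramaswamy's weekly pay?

3,372.37 Cr

Earnings Tax: taxable = 9,570.00 Cr
  820.86 Cr + 30.66% × (9,570.00 Cr − 4,900.00 Cr) = 820.86 Cr + 30.66% × 4,670.00 Cr = 2,252.68 Cr
Workforce Levy: 4% × 9,570.00 Cr = 382.80 Cr
Retirement Security Contribution: 7.7% × 9,570.00 Cr = 736.89 Cr
Total: 2,252.68 Cr + 382.80 Cr + 736.89 Cr = 3,372.37 Cr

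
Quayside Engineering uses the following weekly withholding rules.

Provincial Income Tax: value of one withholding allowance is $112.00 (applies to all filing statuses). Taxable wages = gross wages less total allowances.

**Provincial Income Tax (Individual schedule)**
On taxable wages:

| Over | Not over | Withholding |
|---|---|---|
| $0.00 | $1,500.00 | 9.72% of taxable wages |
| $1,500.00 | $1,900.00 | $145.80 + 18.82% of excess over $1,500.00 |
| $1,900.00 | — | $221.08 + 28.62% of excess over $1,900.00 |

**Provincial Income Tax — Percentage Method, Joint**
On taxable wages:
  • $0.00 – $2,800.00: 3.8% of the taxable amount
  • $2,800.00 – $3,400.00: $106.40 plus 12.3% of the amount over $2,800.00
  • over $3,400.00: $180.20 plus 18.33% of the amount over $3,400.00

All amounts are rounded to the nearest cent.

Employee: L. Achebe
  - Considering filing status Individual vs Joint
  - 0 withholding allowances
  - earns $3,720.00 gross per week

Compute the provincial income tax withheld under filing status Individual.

Provincial Income Tax (Individual): taxable = $3,720.00
  $221.08 + 28.62% × ($3,720.00 − $1,900.00) = $221.08 + 28.62% × $1,820.00 = $741.96

$741.96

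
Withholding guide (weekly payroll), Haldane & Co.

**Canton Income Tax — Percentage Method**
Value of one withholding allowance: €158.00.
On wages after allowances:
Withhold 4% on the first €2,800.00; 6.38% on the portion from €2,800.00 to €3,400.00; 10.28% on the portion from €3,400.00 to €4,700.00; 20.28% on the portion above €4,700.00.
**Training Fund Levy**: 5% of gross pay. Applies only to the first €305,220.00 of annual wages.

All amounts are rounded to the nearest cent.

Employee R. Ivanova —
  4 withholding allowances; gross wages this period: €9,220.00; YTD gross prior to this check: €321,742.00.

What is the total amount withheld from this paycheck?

€1,072.41

Canton Income Tax: taxable = €9,220.00 − 4×€158.00 = €8,588.00
  €283.92 + 20.28% × (€8,588.00 − €4,700.00) = €283.92 + 20.28% × €3,888.00 = €1,072.41
Training Fund Levy: YTD €321,742.00 ≥ cap €305,220.00 → €0.00
Total: €1,072.41 + €0.00 = €1,072.41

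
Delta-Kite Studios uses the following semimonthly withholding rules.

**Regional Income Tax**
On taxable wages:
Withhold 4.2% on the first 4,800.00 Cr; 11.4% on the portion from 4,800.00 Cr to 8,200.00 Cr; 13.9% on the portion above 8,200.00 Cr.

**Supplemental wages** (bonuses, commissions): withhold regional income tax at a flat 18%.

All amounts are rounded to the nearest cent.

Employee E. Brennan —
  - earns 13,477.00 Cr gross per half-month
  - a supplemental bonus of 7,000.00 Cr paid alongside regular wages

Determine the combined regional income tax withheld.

2,582.70 Cr

Regional Income Tax: taxable = 13,477.00 Cr
  589.20 Cr + 13.9% × (13,477.00 Cr − 8,200.00 Cr) = 589.20 Cr + 13.9% × 5,277.00 Cr = 1,322.70 Cr
Supplemental (18% flat on bonus): 18% × 7,000.00 Cr = 1,260.00 Cr
Total regional income tax: 1,322.70 Cr + 1,260.00 Cr = 2,582.70 Cr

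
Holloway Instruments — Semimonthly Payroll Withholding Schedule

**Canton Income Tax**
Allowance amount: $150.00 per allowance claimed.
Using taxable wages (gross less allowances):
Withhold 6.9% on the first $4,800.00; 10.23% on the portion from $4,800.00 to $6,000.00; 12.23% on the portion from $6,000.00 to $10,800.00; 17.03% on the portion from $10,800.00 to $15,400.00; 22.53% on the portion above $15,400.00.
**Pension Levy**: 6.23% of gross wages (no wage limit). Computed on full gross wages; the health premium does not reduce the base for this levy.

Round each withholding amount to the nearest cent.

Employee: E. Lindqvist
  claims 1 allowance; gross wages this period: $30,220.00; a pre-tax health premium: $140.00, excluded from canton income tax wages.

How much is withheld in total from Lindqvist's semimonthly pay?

Canton Income Tax: taxable = $30,220.00 − $140.00 − 1×$150.00 = $29,930.00
  $1,824.38 + 22.53% × ($29,930.00 − $15,400.00) = $1,824.38 + 22.53% × $14,530.00 = $5,097.99
Pension Levy: 6.23% × $30,220.00 = $1,882.71
Total: $5,097.99 + $1,882.71 = $6,980.70

$6,980.70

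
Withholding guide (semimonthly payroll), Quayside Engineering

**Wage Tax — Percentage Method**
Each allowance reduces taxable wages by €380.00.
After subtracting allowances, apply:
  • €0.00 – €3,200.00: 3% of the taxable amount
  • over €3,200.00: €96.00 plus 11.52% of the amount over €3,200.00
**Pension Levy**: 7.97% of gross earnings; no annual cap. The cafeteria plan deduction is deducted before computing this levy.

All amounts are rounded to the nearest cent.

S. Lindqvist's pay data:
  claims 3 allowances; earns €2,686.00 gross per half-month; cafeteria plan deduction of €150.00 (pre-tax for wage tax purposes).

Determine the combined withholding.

€244.00

Wage Tax: taxable = €2,686.00 − €150.00 − 3×€380.00 = €1,396.00
  3% × €1,396.00 = €41.88
Pension Levy: 7.97% × €2,536.00 = €202.12
Total: €41.88 + €202.12 = €244.00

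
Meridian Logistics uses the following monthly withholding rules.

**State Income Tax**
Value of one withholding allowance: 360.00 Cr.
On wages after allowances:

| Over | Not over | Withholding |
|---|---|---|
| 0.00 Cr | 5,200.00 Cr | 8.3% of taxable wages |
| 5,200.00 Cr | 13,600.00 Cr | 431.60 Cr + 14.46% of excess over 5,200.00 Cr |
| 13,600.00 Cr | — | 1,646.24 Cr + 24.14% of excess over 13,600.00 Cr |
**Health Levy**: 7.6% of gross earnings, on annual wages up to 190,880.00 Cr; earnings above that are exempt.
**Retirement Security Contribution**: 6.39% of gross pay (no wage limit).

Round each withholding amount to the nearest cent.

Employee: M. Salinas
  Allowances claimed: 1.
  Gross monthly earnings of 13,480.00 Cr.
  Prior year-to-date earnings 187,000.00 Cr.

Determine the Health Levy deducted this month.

Health Levy: cap 190,880.00 Cr − YTD 187,000.00 Cr = 3,880.00 Cr subject; 7.6% × 3,880.00 Cr = 294.88 Cr

294.88 Cr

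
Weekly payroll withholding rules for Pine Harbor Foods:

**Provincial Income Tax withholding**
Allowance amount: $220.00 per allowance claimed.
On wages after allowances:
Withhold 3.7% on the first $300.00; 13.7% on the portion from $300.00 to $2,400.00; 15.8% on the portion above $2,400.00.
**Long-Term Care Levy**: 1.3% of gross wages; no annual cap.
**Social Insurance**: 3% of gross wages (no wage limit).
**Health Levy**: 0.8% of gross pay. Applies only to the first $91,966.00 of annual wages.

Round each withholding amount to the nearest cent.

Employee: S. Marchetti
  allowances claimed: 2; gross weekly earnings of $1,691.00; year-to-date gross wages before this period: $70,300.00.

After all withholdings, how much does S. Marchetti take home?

Provincial Income Tax: taxable = $1,691.00 − 2×$220.00 = $1,251.00
  $11.10 + 13.7% × ($1,251.00 − $300.00) = $11.10 + 13.7% × $951.00 = $141.39
Long-Term Care Levy: 1.3% × $1,691.00 = $21.98
Social Insurance: 3% × $1,691.00 = $50.73
Health Levy: 0.8% × $1,691.00 = $13.53
Total withheld: $141.39 + $21.98 + $50.73 + $13.53 = $227.63
Net pay: $1,691.00 − $227.63 = $1,463.37

$1,463.37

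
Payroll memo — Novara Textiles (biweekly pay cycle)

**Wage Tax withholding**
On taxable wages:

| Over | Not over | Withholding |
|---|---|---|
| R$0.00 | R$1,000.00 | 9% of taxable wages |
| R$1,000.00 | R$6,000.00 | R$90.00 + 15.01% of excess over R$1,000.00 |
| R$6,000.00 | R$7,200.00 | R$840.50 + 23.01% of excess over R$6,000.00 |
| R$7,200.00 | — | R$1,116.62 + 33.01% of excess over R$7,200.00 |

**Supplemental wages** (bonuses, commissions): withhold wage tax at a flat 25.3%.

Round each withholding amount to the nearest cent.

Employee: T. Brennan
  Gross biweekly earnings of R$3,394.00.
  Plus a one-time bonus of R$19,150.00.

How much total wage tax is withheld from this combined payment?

Wage Tax: taxable = R$3,394.00
  R$90.00 + 15.01% × (R$3,394.00 − R$1,000.00) = R$90.00 + 15.01% × R$2,394.00 = R$449.34
Supplemental (25.3% flat on bonus): 25.3% × R$19,150.00 = R$4,844.95
Total wage tax: R$449.34 + R$4,844.95 = R$5,294.29

R$5,294.29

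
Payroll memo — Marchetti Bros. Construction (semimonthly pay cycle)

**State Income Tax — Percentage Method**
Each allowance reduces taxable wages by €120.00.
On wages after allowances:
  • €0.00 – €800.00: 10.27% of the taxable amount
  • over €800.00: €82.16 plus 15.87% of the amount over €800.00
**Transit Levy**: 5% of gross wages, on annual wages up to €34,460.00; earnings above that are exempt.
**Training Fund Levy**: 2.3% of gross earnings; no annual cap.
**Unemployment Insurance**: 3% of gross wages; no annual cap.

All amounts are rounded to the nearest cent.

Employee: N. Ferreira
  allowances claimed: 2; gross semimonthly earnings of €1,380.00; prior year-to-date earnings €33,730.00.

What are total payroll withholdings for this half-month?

State Income Tax: taxable = €1,380.00 − 2×€120.00 = €1,140.00
  €82.16 + 15.87% × (€1,140.00 − €800.00) = €82.16 + 15.87% × €340.00 = €136.12
Transit Levy: cap €34,460.00 − YTD €33,730.00 = €730.00 subject; 5% × €730.00 = €36.50
Training Fund Levy: 2.3% × €1,380.00 = €31.74
Unemployment Insurance: 3% × €1,380.00 = €41.40
Total: €136.12 + €36.50 + €31.74 + €41.40 = €245.76

€245.76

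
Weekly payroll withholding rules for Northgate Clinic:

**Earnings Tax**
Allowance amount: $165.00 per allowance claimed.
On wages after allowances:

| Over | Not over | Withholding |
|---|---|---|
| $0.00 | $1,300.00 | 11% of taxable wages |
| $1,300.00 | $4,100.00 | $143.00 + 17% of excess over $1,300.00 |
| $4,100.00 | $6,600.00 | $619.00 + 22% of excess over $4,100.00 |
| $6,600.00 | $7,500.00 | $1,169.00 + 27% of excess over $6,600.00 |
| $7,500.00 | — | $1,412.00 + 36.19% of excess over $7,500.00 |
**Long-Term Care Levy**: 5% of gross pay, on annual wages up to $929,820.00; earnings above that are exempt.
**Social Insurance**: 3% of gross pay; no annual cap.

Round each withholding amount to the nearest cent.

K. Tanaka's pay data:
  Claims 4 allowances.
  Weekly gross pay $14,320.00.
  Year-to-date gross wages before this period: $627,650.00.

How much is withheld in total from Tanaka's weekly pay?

Earnings Tax: taxable = $14,320.00 − 4×$165.00 = $13,660.00
  $1,412.00 + 36.19% × ($13,660.00 − $7,500.00) = $1,412.00 + 36.19% × $6,160.00 = $3,641.30
Long-Term Care Levy: 5% × $14,320.00 = $716.00
Social Insurance: 3% × $14,320.00 = $429.60
Total: $3,641.30 + $716.00 + $429.60 = $4,786.90

$4,786.90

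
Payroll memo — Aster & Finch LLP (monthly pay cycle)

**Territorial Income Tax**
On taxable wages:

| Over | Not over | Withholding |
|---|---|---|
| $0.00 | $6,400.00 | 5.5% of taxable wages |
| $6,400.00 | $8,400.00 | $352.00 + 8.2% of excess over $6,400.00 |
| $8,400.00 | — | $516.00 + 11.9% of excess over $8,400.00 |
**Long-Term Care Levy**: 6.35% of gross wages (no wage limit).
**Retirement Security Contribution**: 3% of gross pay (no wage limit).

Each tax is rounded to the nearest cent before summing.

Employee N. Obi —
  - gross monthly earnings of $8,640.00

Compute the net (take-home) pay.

Territorial Income Tax: taxable = $8,640.00
  $516.00 + 11.9% × ($8,640.00 − $8,400.00) = $516.00 + 11.9% × $240.00 = $544.56
Long-Term Care Levy: 6.35% × $8,640.00 = $548.64
Retirement Security Contribution: 3% × $8,640.00 = $259.20
Total withheld: $544.56 + $548.64 + $259.20 = $1,352.40
Net pay: $8,640.00 − $1,352.40 = $7,287.60

$7,287.60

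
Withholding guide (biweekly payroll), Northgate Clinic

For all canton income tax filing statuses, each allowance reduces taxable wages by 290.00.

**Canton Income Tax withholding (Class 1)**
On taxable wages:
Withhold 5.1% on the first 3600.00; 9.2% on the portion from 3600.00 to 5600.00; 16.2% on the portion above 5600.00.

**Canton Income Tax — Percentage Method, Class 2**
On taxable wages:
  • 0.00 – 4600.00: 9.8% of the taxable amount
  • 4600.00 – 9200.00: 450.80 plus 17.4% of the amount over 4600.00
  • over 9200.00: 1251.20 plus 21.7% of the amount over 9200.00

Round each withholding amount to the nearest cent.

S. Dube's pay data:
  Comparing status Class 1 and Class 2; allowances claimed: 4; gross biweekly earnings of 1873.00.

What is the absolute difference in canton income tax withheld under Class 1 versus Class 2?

33.51

Canton Income Tax (Class 1): taxable = 1873.00 − 4×290.00 = 713.00
  5.1% × 713.00 = 36.36
Canton Income Tax (Class 2): taxable = 1873.00 − 4×290.00 = 713.00
  9.8% × 713.00 = 69.87
Difference: |36.36 − 69.87| = 33.51 (higher under Class 2)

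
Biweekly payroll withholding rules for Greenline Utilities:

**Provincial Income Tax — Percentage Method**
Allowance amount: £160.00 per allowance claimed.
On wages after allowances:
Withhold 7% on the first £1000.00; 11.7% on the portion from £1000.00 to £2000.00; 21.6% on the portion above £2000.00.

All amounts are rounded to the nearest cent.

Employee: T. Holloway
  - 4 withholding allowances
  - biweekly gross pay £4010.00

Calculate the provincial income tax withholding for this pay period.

£482.92

Provincial Income Tax: taxable = £4010.00 − 4×£160.00 = £3370.00
  £187.00 + 21.6% × (£3370.00 − £2000.00) = £187.00 + 21.6% × £1370.00 = £482.92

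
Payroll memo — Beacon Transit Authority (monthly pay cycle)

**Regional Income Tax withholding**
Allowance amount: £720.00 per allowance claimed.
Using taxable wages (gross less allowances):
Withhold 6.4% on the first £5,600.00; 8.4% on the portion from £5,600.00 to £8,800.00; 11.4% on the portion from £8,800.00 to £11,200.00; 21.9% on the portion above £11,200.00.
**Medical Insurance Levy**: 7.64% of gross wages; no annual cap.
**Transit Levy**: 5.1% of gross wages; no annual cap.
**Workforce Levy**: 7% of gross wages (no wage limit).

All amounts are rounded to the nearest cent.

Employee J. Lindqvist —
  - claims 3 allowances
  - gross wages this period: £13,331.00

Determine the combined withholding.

£3,529.03

Regional Income Tax: taxable = £13,331.00 − 3×£720.00 = £11,171.00
  £627.20 + 11.4% × (£11,171.00 − £8,800.00) = £627.20 + 11.4% × £2,371.00 = £897.49
Medical Insurance Levy: 7.64% × £13,331.00 = £1,018.49
Transit Levy: 5.1% × £13,331.00 = £679.88
Workforce Levy: 7% × £13,331.00 = £933.17
Total: £897.49 + £1,018.49 + £679.88 + £933.17 = £3,529.03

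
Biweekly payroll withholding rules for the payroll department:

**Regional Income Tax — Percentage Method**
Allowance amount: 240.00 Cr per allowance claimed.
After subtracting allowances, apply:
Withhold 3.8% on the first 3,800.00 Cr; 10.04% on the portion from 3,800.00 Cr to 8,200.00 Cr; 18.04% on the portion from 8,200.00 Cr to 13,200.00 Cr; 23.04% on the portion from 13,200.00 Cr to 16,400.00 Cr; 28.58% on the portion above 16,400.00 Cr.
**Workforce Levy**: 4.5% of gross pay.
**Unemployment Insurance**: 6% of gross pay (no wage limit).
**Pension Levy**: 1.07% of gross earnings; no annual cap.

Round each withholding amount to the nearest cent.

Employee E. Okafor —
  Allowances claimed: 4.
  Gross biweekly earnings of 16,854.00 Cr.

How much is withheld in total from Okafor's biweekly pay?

Regional Income Tax: taxable = 16,854.00 Cr − 4×240.00 Cr = 15,894.00 Cr
  1,488.16 Cr + 23.04% × (15,894.00 Cr − 13,200.00 Cr) = 1,488.16 Cr + 23.04% × 2,694.00 Cr = 2,108.86 Cr
Workforce Levy: 4.5% × 16,854.00 Cr = 758.43 Cr
Unemployment Insurance: 6% × 16,854.00 Cr = 1,011.24 Cr
Pension Levy: 1.07% × 16,854.00 Cr = 180.34 Cr
Total: 2,108.86 Cr + 758.43 Cr + 1,011.24 Cr + 180.34 Cr = 4,058.87 Cr

4,058.87 Cr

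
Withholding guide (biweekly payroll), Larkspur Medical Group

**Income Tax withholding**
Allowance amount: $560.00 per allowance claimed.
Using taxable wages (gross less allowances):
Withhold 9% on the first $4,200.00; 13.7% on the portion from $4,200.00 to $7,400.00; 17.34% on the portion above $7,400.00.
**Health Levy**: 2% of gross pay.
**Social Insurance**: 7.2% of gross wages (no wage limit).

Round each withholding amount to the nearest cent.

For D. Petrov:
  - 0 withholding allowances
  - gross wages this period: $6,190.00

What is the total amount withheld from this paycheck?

Income Tax: taxable = $6,190.00
  $378.00 + 13.7% × ($6,190.00 − $4,200.00) = $378.00 + 13.7% × $1,990.00 = $650.63
Health Levy: 2% × $6,190.00 = $123.80
Social Insurance: 7.2% × $6,190.00 = $445.68
Total: $650.63 + $123.80 + $445.68 = $1,220.11

$1,220.11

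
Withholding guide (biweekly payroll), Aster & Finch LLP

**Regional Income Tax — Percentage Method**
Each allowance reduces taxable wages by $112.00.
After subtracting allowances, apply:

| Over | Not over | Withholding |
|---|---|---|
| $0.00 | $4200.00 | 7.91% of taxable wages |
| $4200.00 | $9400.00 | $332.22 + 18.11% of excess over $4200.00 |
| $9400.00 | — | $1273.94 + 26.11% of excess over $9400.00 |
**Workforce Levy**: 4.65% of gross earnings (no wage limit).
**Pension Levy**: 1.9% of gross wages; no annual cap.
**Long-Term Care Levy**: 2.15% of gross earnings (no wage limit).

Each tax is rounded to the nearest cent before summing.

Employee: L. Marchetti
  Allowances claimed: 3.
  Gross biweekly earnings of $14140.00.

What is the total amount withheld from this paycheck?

$3654.00

Regional Income Tax: taxable = $14140.00 − 3×$112.00 = $13804.00
  $1273.94 + 26.11% × ($13804.00 − $9400.00) = $1273.94 + 26.11% × $4404.00 = $2423.82
Workforce Levy: 4.65% × $14140.00 = $657.51
Pension Levy: 1.9% × $14140.00 = $268.66
Long-Term Care Levy: 2.15% × $14140.00 = $304.01
Total: $2423.82 + $657.51 + $268.66 + $304.01 = $3654.00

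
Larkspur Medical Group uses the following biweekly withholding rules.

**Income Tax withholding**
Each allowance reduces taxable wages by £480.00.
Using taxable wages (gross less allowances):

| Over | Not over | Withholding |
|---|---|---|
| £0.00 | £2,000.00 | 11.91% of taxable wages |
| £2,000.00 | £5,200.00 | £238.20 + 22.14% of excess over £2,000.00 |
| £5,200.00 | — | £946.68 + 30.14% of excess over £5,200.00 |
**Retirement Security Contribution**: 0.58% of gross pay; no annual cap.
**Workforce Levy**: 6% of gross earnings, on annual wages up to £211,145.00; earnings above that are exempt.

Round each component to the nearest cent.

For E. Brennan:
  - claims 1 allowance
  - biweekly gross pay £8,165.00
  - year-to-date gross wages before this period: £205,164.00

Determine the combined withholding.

£2,101.88

Income Tax: taxable = £8,165.00 − 1×£480.00 = £7,685.00
  £946.68 + 30.14% × (£7,685.00 − £5,200.00) = £946.68 + 30.14% × £2,485.00 = £1,695.66
Retirement Security Contribution: 0.58% × £8,165.00 = £47.36
Workforce Levy: cap £211,145.00 − YTD £205,164.00 = £5,981.00 subject; 6% × £5,981.00 = £358.86
Total: £1,695.66 + £47.36 + £358.86 = £2,101.88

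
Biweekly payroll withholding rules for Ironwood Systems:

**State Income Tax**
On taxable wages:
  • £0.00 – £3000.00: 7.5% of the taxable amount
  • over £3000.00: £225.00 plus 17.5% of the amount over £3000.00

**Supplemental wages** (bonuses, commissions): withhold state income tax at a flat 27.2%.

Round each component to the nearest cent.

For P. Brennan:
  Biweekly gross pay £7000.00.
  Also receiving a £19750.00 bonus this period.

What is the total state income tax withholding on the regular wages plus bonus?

State Income Tax: taxable = £7000.00
  £225.00 + 17.5% × (£7000.00 − £3000.00) = £225.00 + 17.5% × £4000.00 = £925.00
Supplemental (27.2% flat on bonus): 27.2% × £19750.00 = £5372.00
Total state income tax: £925.00 + £5372.00 = £6297.00

£6297.00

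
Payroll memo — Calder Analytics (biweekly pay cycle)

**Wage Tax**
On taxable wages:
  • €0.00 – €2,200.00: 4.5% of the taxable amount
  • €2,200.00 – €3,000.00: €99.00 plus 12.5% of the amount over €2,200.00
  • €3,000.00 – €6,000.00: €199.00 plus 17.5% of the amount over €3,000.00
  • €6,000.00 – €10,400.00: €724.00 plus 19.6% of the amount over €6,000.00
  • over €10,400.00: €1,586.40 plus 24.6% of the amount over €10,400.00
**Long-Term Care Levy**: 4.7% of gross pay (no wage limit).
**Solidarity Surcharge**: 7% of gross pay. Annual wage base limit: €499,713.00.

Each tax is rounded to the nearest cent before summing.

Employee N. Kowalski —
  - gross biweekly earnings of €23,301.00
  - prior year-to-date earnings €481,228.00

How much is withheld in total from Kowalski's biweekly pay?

€7,149.15

Wage Tax: taxable = €23,301.00
  €1,586.40 + 24.6% × (€23,301.00 − €10,400.00) = €1,586.40 + 24.6% × €12,901.00 = €4,760.05
Long-Term Care Levy: 4.7% × €23,301.00 = €1,095.15
Solidarity Surcharge: cap €499,713.00 − YTD €481,228.00 = €18,485.00 subject; 7% × €18,485.00 = €1,293.95
Total: €4,760.05 + €1,095.15 + €1,293.95 = €7,149.15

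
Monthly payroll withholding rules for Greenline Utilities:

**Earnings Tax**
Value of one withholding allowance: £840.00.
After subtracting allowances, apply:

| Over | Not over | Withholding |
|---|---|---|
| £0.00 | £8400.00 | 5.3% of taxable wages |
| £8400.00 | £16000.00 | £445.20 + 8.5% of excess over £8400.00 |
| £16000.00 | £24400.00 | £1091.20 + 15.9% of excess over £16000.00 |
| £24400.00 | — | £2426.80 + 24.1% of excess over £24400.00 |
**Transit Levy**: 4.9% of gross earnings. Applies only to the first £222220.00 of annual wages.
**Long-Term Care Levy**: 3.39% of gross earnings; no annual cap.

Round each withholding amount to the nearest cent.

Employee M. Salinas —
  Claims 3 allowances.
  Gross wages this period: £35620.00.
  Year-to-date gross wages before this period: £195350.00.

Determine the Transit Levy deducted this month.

£1316.63

Transit Levy: cap £222220.00 − YTD £195350.00 = £26870.00 subject; 4.9% × £26870.00 = £1316.63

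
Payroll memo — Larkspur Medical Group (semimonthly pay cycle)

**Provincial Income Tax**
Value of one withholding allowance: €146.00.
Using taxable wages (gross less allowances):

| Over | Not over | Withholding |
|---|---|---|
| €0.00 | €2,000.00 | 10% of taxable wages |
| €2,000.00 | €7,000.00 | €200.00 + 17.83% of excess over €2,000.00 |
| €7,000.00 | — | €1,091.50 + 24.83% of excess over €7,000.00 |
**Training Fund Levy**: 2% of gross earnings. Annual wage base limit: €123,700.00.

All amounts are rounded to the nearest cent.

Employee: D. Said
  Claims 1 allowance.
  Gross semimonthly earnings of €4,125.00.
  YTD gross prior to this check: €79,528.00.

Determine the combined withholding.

€635.36

Provincial Income Tax: taxable = €4,125.00 − 1×€146.00 = €3,979.00
  €200.00 + 17.83% × (€3,979.00 − €2,000.00) = €200.00 + 17.83% × €1,979.00 = €552.86
Training Fund Levy: 2% × €4,125.00 = €82.50
Total: €552.86 + €82.50 = €635.36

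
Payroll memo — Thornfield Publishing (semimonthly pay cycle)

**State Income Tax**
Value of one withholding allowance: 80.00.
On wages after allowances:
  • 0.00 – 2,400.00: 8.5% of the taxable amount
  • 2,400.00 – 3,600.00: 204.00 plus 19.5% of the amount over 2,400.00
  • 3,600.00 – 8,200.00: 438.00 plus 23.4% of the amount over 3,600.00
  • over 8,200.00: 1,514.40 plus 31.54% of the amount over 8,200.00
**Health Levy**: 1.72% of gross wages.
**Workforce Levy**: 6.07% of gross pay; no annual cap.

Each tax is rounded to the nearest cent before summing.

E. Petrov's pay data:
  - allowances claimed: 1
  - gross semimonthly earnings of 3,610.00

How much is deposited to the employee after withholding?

2,904.43

State Income Tax: taxable = 3,610.00 − 1×80.00 = 3,530.00
  204.00 + 19.5% × (3,530.00 − 2,400.00) = 204.00 + 19.5% × 1,130.00 = 424.35
Health Levy: 1.72% × 3,610.00 = 62.09
Workforce Levy: 6.07% × 3,610.00 = 219.13
Total withheld: 424.35 + 62.09 + 219.13 = 705.57
Net pay: 3,610.00 − 705.57 = 2,904.43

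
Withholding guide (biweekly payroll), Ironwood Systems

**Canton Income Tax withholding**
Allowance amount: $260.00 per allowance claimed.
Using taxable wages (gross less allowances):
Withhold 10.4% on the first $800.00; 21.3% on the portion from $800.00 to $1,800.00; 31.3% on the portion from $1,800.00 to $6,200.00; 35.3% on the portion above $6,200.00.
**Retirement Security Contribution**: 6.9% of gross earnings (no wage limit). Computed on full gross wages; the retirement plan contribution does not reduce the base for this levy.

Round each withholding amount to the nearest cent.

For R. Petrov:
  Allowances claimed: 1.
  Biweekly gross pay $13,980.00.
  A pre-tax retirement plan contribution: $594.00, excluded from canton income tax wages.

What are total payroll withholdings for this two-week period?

$5,082.90

Canton Income Tax: taxable = $13,980.00 − $594.00 − 1×$260.00 = $13,126.00
  $1,673.40 + 35.3% × ($13,126.00 − $6,200.00) = $1,673.40 + 35.3% × $6,926.00 = $4,118.28
Retirement Security Contribution: 6.9% × $13,980.00 = $964.62
Total: $4,118.28 + $964.62 = $5,082.90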